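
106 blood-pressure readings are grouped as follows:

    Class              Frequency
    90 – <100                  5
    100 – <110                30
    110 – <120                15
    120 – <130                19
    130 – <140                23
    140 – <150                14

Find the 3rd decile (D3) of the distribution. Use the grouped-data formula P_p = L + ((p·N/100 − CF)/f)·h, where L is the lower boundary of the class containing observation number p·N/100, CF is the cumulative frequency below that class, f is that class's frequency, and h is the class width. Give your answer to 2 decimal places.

108.93

N = 106; target position k = 30/100 · 106 = 31.8.
Cumulative frequencies: 5, 35, 50, 69, 92, 106.
Observation 31.8 falls in the class 100 – <110.
L = 100, CF = 5, f = 30, h = 10.
P30 = 100 + ((31.8 − 5)/30)·10 = 100 + 8.93333 = 108.933.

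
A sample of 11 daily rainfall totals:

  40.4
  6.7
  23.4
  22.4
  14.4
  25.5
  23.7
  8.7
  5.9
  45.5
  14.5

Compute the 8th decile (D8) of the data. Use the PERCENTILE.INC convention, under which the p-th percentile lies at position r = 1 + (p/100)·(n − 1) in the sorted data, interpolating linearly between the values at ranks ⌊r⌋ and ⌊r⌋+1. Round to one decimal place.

25.5

Sorted: 5.9, 6.7, 8.7, 14.4, 14.5, 22.4, 23.4, 23.7, 25.5, 40.4, 45.5.
n = 11.
r = 1 + (80/100)·(11 − 1) = 1 + 8 = 9.
r is an integer, so P80 is the value at rank 9: 25.5.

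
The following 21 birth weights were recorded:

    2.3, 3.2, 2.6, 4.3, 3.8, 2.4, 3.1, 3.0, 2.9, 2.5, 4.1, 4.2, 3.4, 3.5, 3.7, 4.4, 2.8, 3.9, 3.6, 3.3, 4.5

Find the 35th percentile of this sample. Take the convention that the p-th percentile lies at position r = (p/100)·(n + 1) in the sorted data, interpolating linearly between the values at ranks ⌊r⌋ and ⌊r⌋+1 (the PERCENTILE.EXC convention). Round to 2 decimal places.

Sorted: 2.3, 2.4, 2.5, 2.6, 2.8, 2.9, 3.0, 3.1, 3.2, 3.3, 3.4, 3.5, 3.6, 3.7, 3.8, 3.9, 4.1, 4.2, 4.3, 4.4, 4.5.
n = 21.
r = (35/100)·(21 + 1) = 7.7.
Rank 7 is 3.0 and rank 8 is 3.1.
Interpolate: 3.0 + 0.7·(3.1 − 3.0) = 3.0 + 0.7·0.1 = 3.07.

3.07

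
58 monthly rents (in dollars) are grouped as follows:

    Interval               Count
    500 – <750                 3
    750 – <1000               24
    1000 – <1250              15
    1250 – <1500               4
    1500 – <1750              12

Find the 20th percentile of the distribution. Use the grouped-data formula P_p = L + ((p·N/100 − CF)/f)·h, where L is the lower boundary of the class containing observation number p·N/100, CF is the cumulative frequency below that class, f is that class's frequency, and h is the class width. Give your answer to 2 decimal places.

N = 58; target position k = 20/100 · 58 = 11.6.
Cumulative frequencies: 3, 27, 42, 46, 58.
Observation 11.6 falls in the class 750 – <1000.
L = 750, CF = 3, f = 24, h = 250.
P20 = 750 + ((11.6 − 3)/24)·250 = 750 + 89.5833 = 839.583.

839.58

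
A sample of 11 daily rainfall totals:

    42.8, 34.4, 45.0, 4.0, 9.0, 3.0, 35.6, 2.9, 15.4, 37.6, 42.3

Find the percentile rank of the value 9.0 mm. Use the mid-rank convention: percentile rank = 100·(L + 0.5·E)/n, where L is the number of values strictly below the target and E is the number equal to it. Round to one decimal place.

Sorted: 2.9, 3.0, 4.0, 9.0, 15.4, 34.4, 35.6, 37.6, 42.3, 42.8, 45.0.
Count below 9.0: L = 3; count equal: E = 1; n = 11.
Percentile rank = 100·(3 + 0.5·1)/11 = 100·3.5/11 = 31.82.

31.8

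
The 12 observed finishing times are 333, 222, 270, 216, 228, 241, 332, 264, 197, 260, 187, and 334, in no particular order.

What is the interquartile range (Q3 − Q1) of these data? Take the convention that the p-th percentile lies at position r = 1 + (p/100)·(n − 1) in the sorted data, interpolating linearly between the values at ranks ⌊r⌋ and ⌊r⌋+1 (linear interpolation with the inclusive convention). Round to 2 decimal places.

Sorted: 187, 197, 216, 222, 228, 241, 260, 264, 270, 332, 333, 334.
n = 12.
P25: r = 3.75; ranks 3–4 are 216, 222; interpolating gives 220.5.
P75: r = 9.25; ranks 9–10 are 270, 332; interpolating gives 285.5.
Difference: 285.5 − 220.5 = 65.

65.00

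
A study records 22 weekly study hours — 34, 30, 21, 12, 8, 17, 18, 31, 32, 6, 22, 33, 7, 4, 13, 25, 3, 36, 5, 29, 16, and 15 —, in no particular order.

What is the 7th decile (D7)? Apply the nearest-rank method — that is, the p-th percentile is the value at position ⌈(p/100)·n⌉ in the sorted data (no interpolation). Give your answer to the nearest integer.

29

Sorted: 3, 4, 5, 6, 7, 8, 12, 13, 15, 16, 17, 18, 21, 22, 25, 29, 30, 31, 32, 33, 34, 36.
n = 22.
Position = ⌈70/100 · 22⌉ = ⌈15.4⌉ = 16.
The value at rank 16 is 29.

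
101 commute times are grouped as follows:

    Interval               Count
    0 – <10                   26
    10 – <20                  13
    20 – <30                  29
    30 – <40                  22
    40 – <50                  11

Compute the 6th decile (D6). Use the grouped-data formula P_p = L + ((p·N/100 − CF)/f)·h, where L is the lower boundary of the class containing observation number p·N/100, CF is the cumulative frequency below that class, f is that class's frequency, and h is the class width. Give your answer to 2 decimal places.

N = 101; target position k = 60/100 · 101 = 60.6.
Cumulative frequencies: 26, 39, 68, 90, 101.
Observation 60.6 falls in the class 20 – <30.
L = 20, CF = 39, f = 29, h = 10.
P60 = 20 + ((60.6 − 39)/29)·10 = 20 + 7.44828 = 27.4483.

27.45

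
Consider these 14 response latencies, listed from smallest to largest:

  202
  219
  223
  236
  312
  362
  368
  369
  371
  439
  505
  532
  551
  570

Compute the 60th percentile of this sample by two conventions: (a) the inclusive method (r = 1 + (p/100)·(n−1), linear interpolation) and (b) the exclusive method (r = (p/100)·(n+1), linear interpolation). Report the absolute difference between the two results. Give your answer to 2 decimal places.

n = 14.
(a) r = 8.8; between ranks 8 (369) and 9 (371): 370.6.
(b) r = 9 → value at rank 9 = 371.
|370.6 − 371| = 0.4.

0.40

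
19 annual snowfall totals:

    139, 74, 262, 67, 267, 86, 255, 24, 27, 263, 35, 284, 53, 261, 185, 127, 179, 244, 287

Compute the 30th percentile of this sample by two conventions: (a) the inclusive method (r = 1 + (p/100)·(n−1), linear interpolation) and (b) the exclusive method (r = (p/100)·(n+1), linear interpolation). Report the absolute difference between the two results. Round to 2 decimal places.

Sorted: 24, 27, 35, 53, 67, 74, 86, 127, 139, 179, 185, 244, 255, 261, 262, 263, 267, 284, 287.
n = 19.
(a) r = 6.4; between ranks 6 (74) and 7 (86): 78.8.
(b) r = 6 → value at rank 6 = 74.
|78.8 − 74| = 4.8.

4.80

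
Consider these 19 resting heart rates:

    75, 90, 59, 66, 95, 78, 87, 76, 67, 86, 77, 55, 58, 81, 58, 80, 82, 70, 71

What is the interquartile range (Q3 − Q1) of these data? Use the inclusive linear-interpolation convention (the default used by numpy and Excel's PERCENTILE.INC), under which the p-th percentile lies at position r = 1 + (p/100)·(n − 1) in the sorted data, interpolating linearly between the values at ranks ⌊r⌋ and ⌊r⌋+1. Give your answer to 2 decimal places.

Sorted: 55, 58, 58, 59, 66, 67, 70, 71, 75, 76, 77, 78, 80, 81, 82, 86, 87, 90, 95.
n = 19.
P25: r = 5.5; ranks 5–6 are 66, 67; interpolating gives 66.5.
P75: r = 14.5; ranks 14–15 are 81, 82; interpolating gives 81.5.
Difference: 81.5 − 66.5 = 15.

15.00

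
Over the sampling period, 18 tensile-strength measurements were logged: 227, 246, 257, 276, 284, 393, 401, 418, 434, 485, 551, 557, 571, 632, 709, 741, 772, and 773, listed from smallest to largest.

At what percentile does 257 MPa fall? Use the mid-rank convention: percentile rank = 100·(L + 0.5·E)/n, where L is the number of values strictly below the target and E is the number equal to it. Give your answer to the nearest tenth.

13.9

Count below 257: L = 2; count equal: E = 1; n = 18.
Percentile rank = 100·(2 + 0.5·1)/18 = 100·2.5/18 = 13.89.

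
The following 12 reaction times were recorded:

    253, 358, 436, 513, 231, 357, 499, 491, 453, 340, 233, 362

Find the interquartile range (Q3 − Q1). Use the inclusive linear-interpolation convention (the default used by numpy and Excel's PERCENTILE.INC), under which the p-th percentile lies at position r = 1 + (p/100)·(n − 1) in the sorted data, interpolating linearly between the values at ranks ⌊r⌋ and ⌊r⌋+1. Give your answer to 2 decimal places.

Sorted: 231, 233, 253, 340, 357, 358, 362, 436, 453, 491, 499, 513.
n = 12.
P25: r = 3.75; ranks 3–4 are 253, 340; interpolating gives 318.25.
P75: r = 9.25; ranks 9–10 are 453, 491; interpolating gives 462.5.
Difference: 462.5 − 318.25 = 144.25.

144.25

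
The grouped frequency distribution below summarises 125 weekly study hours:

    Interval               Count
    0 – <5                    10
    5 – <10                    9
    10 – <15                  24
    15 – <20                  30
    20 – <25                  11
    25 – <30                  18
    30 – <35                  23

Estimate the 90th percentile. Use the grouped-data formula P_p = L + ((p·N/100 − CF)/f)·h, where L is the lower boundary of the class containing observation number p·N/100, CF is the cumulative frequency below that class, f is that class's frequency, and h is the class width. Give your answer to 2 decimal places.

N = 125; target position k = 90/100 · 125 = 112.5.
Cumulative frequencies: 10, 19, 43, 73, 84, 102, 125.
Observation 112.5 falls in the class 30 – <35.
L = 30, CF = 102, f = 23, h = 5.
P90 = 30 + ((112.5 − 102)/23)·5 = 30 + 2.28261 = 32.2826.

32.28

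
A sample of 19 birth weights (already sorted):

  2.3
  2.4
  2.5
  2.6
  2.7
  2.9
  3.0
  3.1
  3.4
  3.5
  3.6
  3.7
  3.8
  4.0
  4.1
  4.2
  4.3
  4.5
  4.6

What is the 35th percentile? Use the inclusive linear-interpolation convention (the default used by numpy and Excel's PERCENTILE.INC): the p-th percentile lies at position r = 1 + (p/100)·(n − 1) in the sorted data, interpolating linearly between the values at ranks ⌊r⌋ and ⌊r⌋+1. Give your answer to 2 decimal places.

3.03

n = 19.
r = 1 + (35/100)·(19 − 1) = 1 + 6.3 = 7.3.
Rank 7 is 3.0 and rank 8 is 3.1.
Interpolate: 3.0 + 0.3·(3.1 − 3.0) = 3.0 + 0.3·0.1 = 3.03.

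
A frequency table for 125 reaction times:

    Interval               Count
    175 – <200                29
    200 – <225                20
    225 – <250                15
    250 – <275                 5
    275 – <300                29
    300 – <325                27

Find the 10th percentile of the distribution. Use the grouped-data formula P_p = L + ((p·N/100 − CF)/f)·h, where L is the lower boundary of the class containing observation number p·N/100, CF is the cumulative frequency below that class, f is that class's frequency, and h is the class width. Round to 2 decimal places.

N = 125; target position k = 10/100 · 125 = 12.5.
Cumulative frequencies: 29, 49, 64, 69, 98, 125.
Observation 12.5 falls in the class 175 – <200.
L = 175, CF = 0, f = 29, h = 25.
P10 = 175 + ((12.5 − 0)/29)·25 = 175 + 10.7759 = 185.776.

185.78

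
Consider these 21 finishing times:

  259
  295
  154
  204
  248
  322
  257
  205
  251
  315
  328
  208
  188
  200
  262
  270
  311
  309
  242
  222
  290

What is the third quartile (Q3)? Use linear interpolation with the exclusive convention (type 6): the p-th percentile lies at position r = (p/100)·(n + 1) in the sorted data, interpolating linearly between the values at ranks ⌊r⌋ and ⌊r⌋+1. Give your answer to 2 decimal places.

302.00

Sorted: 154, 188, 200, 204, 205, 208, 222, 242, 248, 251, 257, 259, 262, 270, 290, 295, 309, 311, 315, 322, 328.
n = 21.
r = (75/100)·(21 + 1) = 16.5.
Rank 16 is 295 and rank 17 is 309.
Interpolate: 295 + 0.5·(309 − 295) = 295 + 0.5·14 = 302.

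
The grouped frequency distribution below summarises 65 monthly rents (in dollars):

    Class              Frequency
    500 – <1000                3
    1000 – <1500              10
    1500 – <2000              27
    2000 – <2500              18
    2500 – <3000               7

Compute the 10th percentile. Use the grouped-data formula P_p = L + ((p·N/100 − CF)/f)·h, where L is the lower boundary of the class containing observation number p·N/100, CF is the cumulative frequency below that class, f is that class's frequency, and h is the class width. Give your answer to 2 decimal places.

1175.00

N = 65; target position k = 10/100 · 65 = 6.5.
Cumulative frequencies: 3, 13, 40, 58, 65.
Observation 6.5 falls in the class 1000 – <1500.
L = 1000, CF = 3, f = 10, h = 500.
P10 = 1000 + ((6.5 − 3)/10)·500 = 1000 + 175 = 1175.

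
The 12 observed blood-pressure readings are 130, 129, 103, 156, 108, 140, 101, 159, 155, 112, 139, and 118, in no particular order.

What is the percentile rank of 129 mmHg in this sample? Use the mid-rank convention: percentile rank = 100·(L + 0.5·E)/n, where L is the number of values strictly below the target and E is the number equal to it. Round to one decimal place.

Sorted: 101, 103, 108, 112, 118, 129, 130, 139, 140, 155, 156, 159.
Count below 129: L = 5; count equal: E = 1; n = 12.
Percentile rank = 100·(5 + 0.5·1)/12 = 100·5.5/12 = 45.83.

45.8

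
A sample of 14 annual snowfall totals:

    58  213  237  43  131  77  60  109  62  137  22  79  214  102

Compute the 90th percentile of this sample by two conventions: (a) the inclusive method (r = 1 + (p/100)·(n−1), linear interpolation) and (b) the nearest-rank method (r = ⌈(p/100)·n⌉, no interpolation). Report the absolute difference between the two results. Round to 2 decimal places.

Sorted: 22, 43, 58, 60, 62, 77, 79, 102, 109, 131, 137, 213, 214, 237.
n = 14.
(a) r = 12.7; between ranks 12 (213) and 13 (214): 213.7.
(b) the nearest-rank method: rank 13 → 214.
|213.7 − 214| = 0.3.

0.30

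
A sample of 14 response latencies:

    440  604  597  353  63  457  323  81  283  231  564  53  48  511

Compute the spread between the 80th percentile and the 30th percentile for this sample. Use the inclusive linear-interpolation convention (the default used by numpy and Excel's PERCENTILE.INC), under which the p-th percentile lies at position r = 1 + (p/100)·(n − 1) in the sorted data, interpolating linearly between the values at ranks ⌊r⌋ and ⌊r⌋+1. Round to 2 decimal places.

316.20

Sorted: 48, 53, 63, 81, 231, 283, 323, 353, 440, 457, 511, 564, 597, 604.
n = 14.
P30: r = 4.9; ranks 4–5 are 81, 231; interpolating gives 216.
P80: r = 11.4; ranks 11–12 are 511, 564; interpolating gives 532.2.
Difference: 532.2 − 216 = 316.2.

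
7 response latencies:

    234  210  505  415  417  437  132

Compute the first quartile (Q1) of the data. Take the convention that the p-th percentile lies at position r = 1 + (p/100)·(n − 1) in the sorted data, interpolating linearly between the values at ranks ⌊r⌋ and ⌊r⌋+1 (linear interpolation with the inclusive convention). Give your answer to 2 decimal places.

Sorted: 132, 210, 234, 415, 417, 437, 505.
n = 7.
r = 1 + (25/100)·(7 − 1) = 1 + 1.5 = 2.5.
Rank 2 is 210 and rank 3 is 234.
Interpolate: 210 + 0.5·(234 − 210) = 210 + 0.5·24 = 222.

222.00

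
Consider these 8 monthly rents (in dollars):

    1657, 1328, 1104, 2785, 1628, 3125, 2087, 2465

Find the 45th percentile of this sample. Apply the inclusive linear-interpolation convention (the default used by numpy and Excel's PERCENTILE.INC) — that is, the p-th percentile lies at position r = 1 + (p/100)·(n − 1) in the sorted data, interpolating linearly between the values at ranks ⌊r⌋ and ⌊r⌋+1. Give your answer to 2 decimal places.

1721.50

Sorted: 1104, 1328, 1628, 1657, 2087, 2465, 2785, 3125.
n = 8.
r = 1 + (45/100)·(8 − 1) = 1 + 3.15 = 4.15.
Rank 4 is 1657 and rank 5 is 2087.
Interpolate: 1657 + 0.15·(2087 − 1657) = 1657 + 0.15·430 = 1721.5.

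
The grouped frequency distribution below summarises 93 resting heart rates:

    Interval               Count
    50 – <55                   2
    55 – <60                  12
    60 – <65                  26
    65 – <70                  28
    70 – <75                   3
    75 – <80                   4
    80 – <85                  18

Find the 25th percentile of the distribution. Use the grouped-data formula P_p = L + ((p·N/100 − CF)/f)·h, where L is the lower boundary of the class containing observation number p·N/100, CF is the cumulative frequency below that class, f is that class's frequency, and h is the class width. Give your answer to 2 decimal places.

N = 93; target position k = 25/100 · 93 = 23.25.
Cumulative frequencies: 2, 14, 40, 68, 71, 75, 93.
Observation 23.25 falls in the class 60 – <65.
L = 60, CF = 14, f = 26, h = 5.
P25 = 60 + ((23.25 − 14)/26)·5 = 60 + 1.77885 = 61.7788.

61.78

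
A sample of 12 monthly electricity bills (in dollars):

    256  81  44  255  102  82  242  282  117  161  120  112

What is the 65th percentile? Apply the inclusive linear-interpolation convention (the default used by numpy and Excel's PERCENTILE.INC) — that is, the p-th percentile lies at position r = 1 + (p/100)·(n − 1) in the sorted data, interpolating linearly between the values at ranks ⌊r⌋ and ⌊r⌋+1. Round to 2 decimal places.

Sorted: 44, 81, 82, 102, 112, 117, 120, 161, 242, 255, 256, 282.
n = 12.
r = 1 + (65/100)·(12 − 1) = 1 + 7.15 = 8.15.
Rank 8 is 161 and rank 9 is 242.
Interpolate: 161 + 0.15·(242 − 161) = 161 + 0.15·81 = 173.15.

173.15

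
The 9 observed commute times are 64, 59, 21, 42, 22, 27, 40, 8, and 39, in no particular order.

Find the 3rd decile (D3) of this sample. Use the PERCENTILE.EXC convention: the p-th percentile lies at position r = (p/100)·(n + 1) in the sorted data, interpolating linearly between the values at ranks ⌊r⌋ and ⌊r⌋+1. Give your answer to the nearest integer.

Sorted: 8, 21, 22, 27, 39, 40, 42, 59, 64.
n = 9.
r = (30/100)·(9 + 1) = 3.
r is an integer, so P30 is the value at rank 3: 22.

22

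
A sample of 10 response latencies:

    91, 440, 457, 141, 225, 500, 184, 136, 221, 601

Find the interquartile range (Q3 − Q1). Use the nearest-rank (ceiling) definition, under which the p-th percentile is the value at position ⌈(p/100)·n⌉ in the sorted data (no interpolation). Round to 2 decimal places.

316.00

Sorted: 91, 136, 141, 184, 221, 225, 440, 457, 500, 601.
n = 10.
P25: rank ⌈25/100·10⌉ = 3 → 141.
P75: rank ⌈75/100·10⌉ = 8 → 457.
Difference: 457 − 141 = 316.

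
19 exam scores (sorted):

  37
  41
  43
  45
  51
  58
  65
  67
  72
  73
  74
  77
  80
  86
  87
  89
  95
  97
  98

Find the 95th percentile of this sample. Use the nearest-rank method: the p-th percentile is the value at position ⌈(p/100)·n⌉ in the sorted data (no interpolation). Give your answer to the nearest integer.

98

n = 19.
Position = ⌈95/100 · 19⌉ = ⌈18.05⌉ = 19.
The value at rank 19 is 98.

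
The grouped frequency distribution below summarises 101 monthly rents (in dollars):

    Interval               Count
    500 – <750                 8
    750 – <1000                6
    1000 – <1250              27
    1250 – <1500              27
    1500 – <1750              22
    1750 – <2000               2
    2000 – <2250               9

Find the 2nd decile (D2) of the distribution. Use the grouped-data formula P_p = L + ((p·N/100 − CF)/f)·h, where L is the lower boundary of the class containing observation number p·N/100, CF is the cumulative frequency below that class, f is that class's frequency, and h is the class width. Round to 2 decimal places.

1057.41

N = 101; target position k = 20/100 · 101 = 20.2.
Cumulative frequencies: 8, 14, 41, 68, 90, 92, 101.
Observation 20.2 falls in the class 1000 – <1250.
L = 1000, CF = 14, f = 27, h = 250.
P20 = 1000 + ((20.2 − 14)/27)·250 = 1000 + 57.4074 = 1057.41.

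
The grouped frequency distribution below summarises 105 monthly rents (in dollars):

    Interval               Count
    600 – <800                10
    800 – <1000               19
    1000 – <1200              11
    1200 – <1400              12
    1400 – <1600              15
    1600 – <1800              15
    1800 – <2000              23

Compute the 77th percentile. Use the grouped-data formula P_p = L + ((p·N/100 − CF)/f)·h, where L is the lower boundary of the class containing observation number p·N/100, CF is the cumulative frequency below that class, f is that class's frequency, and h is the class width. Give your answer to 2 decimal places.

1784.67

N = 105; target position k = 77/100 · 105 = 80.85.
Cumulative frequencies: 10, 29, 40, 52, 67, 82, 105.
Observation 80.85 falls in the class 1600 – <1800.
L = 1600, CF = 67, f = 15, h = 200.
P77 = 1600 + ((80.85 − 67)/15)·200 = 1600 + 184.667 = 1784.67.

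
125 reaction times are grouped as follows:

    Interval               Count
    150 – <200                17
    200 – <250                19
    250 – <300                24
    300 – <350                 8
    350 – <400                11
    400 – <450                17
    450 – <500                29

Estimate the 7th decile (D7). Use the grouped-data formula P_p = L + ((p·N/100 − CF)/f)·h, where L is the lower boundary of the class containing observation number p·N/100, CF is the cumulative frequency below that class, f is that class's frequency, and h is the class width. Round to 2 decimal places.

N = 125; target position k = 70/100 · 125 = 87.5.
Cumulative frequencies: 17, 36, 60, 68, 79, 96, 125.
Observation 87.5 falls in the class 400 – <450.
L = 400, CF = 79, f = 17, h = 50.
P70 = 400 + ((87.5 − 79)/17)·50 = 400 + 25 = 425.

425.00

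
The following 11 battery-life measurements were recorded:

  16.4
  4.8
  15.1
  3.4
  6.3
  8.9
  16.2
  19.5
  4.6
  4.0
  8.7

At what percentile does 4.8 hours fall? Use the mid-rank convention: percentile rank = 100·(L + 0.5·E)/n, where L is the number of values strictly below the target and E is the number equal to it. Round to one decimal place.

31.8

Sorted: 3.4, 4.0, 4.6, 4.8, 6.3, 8.7, 8.9, 15.1, 16.2, 16.4, 19.5.
Count below 4.8: L = 3; count equal: E = 1; n = 11.
Percentile rank = 100·(3 + 0.5·1)/11 = 100·3.5/11 = 31.82.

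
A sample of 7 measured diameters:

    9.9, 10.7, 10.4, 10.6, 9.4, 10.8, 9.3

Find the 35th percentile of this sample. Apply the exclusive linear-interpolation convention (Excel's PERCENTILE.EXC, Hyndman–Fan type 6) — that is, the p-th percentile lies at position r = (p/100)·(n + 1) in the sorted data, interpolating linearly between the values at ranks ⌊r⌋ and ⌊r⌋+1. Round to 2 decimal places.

Sorted: 9.3, 9.4, 9.9, 10.4, 10.6, 10.7, 10.8.
n = 7.
r = (35/100)·(7 + 1) = 2.8.
Rank 2 is 9.4 and rank 3 is 9.9.
Interpolate: 9.4 + 0.8·(9.9 − 9.4) = 9.4 + 0.8·0.5 = 9.8.

9.80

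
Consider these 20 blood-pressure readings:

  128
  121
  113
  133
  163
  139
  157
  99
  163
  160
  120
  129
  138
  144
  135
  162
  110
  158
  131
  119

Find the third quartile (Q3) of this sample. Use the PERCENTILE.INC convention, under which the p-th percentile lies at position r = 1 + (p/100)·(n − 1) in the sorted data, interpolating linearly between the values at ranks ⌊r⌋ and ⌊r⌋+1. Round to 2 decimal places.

157.25

Sorted: 99, 110, 113, 119, 120, 121, 128, 129, 131, 133, 135, 138, 139, 144, 157, 158, 160, 162, 163, 163.
n = 20.
r = 1 + (75/100)·(20 − 1) = 1 + 14.25 = 15.25.
Rank 15 is 157 and rank 16 is 158.
Interpolate: 157 + 0.25·(158 − 157) = 157 + 0.25·1 = 157.25.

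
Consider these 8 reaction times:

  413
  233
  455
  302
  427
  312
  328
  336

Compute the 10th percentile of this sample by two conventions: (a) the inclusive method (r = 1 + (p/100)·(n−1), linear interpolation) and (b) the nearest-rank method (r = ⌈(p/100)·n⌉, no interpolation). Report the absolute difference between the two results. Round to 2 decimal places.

Sorted: 233, 302, 312, 328, 336, 413, 427, 455.
n = 8.
(a) r = 1.7; between ranks 1 (233) and 2 (302): 281.3.
(b) the nearest-rank method: rank 1 → 233.
|281.3 − 233| = 48.3.

48.30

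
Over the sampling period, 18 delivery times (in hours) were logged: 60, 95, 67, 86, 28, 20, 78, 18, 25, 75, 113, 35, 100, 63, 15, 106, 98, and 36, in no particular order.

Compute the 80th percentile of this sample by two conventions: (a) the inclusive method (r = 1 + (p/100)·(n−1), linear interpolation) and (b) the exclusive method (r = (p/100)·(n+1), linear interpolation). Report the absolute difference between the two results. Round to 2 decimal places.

Sorted: 15, 18, 20, 25, 28, 35, 36, 60, 63, 67, 75, 78, 86, 95, 98, 100, 106, 113.
n = 18.
(a) r = 14.6; between ranks 14 (95) and 15 (98): 96.8.
(b) r = 15.2; between ranks 15 (98) and 16 (100): 98.4.
|96.8 − 98.4| = 1.6.

1.60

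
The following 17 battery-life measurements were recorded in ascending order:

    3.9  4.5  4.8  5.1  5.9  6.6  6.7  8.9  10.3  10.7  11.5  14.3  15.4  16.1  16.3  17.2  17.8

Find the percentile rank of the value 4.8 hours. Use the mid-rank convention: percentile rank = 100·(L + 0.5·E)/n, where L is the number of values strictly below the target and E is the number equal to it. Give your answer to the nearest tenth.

Count below 4.8: L = 2; count equal: E = 1; n = 17.
Percentile rank = 100·(2 + 0.5·1)/17 = 100·2.5/17 = 14.71.

14.7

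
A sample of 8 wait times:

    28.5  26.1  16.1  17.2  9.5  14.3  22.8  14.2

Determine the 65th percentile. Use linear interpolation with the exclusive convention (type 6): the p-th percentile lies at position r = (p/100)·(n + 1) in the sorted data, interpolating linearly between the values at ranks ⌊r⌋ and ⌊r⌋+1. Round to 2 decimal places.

21.96

Sorted: 9.5, 14.2, 14.3, 16.1, 17.2, 22.8, 26.1, 28.5.
n = 8.
r = (65/100)·(8 + 1) = 5.85.
Rank 5 is 17.2 and rank 6 is 22.8.
Interpolate: 17.2 + 0.85·(22.8 − 17.2) = 17.2 + 0.85·5.6 = 21.96.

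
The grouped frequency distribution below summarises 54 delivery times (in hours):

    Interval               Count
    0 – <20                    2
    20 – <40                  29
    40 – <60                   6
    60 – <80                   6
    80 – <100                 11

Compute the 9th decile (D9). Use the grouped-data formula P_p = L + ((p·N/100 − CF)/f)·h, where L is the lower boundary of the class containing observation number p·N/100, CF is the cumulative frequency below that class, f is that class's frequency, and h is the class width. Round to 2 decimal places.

N = 54; target position k = 90/100 · 54 = 48.6.
Cumulative frequencies: 2, 31, 37, 43, 54.
Observation 48.6 falls in the class 80 – <100.
L = 80, CF = 43, f = 11, h = 20.
P90 = 80 + ((48.6 − 43)/11)·20 = 80 + 10.1818 = 90.1818.

90.18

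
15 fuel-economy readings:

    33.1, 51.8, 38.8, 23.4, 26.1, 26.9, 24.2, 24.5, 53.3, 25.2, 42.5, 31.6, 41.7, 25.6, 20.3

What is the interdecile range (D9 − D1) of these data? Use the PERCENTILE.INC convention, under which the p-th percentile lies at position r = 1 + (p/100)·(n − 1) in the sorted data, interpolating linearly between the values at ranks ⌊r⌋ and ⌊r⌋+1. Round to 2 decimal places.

Sorted: 20.3, 23.4, 24.2, 24.5, 25.2, 25.6, 26.1, 26.9, 31.6, 33.1, 38.8, 41.7, 42.5, 51.8, 53.3.
n = 15.
P10: r = 2.4; ranks 2–3 are 23.4, 24.2; interpolating gives 23.72.
P90: r = 13.6; ranks 13–14 are 42.5, 51.8; interpolating gives 48.08.
Difference: 48.08 − 23.72 = 24.36.

24.36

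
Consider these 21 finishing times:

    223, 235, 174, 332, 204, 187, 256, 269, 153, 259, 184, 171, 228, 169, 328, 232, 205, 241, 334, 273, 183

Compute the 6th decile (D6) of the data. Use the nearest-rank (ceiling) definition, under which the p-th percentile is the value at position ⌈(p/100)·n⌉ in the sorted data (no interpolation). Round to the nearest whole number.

235

Sorted: 153, 169, 171, 174, 183, 184, 187, 204, 205, 223, 228, 232, 235, 241, 256, 259, 269, 273, 328, 332, 334.
n = 21.
Position = ⌈60/100 · 21⌉ = ⌈12.6⌉ = 13.
The value at rank 13 is 235.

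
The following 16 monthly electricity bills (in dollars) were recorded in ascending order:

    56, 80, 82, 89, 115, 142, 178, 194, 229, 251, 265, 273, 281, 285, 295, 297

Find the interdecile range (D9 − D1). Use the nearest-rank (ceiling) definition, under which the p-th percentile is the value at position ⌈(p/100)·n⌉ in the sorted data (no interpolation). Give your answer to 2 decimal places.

n = 16.
P10: rank ⌈10/100·16⌉ = 2 → 80.
P90: rank ⌈90/100·16⌉ = 15 → 295.
Difference: 295 − 80 = 215.

215.00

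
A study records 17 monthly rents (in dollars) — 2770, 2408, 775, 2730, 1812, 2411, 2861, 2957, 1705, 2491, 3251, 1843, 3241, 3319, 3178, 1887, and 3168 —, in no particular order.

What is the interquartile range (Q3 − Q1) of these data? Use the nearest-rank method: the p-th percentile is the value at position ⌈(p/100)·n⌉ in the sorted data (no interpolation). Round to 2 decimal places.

Sorted: 775, 1705, 1812, 1843, 1887, 2408, 2411, 2491, 2730, 2770, 2861, 2957, 3168, 3178, 3241, 3251, 3319.
n = 17.
P25: rank ⌈25/100·17⌉ = 5 → 1887.
P75: rank ⌈75/100·17⌉ = 13 → 3168.
Difference: 3168 − 1887 = 1281.

1281.00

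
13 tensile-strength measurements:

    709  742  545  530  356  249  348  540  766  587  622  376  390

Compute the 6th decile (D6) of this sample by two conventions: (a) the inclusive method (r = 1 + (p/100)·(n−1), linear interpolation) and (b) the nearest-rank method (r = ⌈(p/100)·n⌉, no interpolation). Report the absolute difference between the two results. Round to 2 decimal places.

Sorted: 249, 348, 356, 376, 390, 530, 540, 545, 587, 622, 709, 742, 766.
n = 13.
(a) r = 8.2; between ranks 8 (545) and 9 (587): 553.4.
(b) the nearest-rank method: rank 8 → 545.
|553.4 − 545| = 8.4.

8.40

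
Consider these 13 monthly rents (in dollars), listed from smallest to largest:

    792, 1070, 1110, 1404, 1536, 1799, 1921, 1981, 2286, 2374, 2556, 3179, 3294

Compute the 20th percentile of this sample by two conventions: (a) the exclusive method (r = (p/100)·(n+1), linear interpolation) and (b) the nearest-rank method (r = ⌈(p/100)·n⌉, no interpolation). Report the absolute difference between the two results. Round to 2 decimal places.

8.00

n = 13.
(a) r = 2.8; between ranks 2 (1070) and 3 (1110): 1102.
(b) the nearest-rank method: rank 3 → 1110.
|1102 − 1110| = 8.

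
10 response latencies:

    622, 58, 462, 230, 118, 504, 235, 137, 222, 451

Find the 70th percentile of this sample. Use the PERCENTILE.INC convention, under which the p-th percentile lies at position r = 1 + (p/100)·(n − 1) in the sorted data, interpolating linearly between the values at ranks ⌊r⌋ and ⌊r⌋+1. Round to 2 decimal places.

Sorted: 58, 118, 137, 222, 230, 235, 451, 462, 504, 622.
n = 10.
r = 1 + (70/100)·(10 − 1) = 1 + 6.3 = 7.3.
Rank 7 is 451 and rank 8 is 462.
Interpolate: 451 + 0.3·(462 − 451) = 451 + 0.3·11 = 454.3.

454.30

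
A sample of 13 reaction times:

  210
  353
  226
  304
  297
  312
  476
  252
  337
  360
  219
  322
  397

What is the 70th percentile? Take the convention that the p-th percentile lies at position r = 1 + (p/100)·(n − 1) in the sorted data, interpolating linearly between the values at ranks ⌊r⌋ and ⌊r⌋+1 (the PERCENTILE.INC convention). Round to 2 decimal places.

Sorted: 210, 219, 226, 252, 297, 304, 312, 322, 337, 353, 360, 397, 476.
n = 13.
r = 1 + (70/100)·(13 − 1) = 1 + 8.4 = 9.4.
Rank 9 is 337 and rank 10 is 353.
Interpolate: 337 + 0.4·(353 − 337) = 337 + 0.4·16 = 343.4.

343.40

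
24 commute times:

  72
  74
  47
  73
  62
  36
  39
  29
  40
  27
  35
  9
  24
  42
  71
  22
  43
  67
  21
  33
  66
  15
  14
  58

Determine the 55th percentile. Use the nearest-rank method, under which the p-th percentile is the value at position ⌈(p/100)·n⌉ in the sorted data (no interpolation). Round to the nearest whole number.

42

Sorted: 9, 14, 15, 21, 22, 24, 27, 29, 33, 35, 36, 39, 40, 42, 43, 47, 58, 62, 66, 67, 71, 72, 73, 74.
n = 24.
Position = ⌈55/100 · 24⌉ = ⌈13.2⌉ = 14.
The value at rank 14 is 42.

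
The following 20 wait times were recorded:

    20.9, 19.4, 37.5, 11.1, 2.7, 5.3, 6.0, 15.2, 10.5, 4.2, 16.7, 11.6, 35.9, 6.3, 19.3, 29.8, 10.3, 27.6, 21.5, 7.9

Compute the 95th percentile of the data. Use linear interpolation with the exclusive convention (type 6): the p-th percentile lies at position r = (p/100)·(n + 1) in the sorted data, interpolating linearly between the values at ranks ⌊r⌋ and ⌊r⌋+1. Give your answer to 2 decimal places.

Sorted: 2.7, 4.2, 5.3, 6.0, 6.3, 7.9, 10.3, 10.5, 11.1, 11.6, 15.2, 16.7, 19.3, 19.4, 20.9, 21.5, 27.6, 29.8, 35.9, 37.5.
n = 20.
r = (95/100)·(20 + 1) = 19.95.
Rank 19 is 35.9 and rank 20 is 37.5.
Interpolate: 35.9 + 0.95·(37.5 − 35.9) = 35.9 + 0.95·1.6 = 37.42.

37.42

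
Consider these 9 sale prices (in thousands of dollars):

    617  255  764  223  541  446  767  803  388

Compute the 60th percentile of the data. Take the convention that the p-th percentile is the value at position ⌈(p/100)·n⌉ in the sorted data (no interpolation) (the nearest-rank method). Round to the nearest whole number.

617

Sorted: 223, 255, 388, 446, 541, 617, 764, 767, 803.
n = 9.
Position = ⌈60/100 · 9⌉ = ⌈5.4⌉ = 6.
The value at rank 6 is 617.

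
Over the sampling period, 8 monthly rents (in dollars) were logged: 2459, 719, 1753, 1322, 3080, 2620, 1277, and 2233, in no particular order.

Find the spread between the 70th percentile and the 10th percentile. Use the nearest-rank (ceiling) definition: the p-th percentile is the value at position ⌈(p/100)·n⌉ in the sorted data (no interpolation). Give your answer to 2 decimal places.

Sorted: 719, 1277, 1322, 1753, 2233, 2459, 2620, 3080.
n = 8.
P10: rank ⌈10/100·8⌉ = 1 → 719.
P70: rank ⌈70/100·8⌉ = 6 → 2459.
Difference: 2459 − 719 = 1740.

1740.00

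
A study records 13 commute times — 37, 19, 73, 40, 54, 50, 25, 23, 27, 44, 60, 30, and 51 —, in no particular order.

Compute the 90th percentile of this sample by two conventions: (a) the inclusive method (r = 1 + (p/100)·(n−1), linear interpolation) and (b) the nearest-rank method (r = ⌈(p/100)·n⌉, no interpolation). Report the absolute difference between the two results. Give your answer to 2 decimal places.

Sorted: 19, 23, 25, 27, 30, 37, 40, 44, 50, 51, 54, 60, 73.
n = 13.
(a) r = 11.8; between ranks 11 (54) and 12 (60): 58.8.
(b) the nearest-rank method: rank 12 → 60.
|58.8 − 60| = 1.2.

1.20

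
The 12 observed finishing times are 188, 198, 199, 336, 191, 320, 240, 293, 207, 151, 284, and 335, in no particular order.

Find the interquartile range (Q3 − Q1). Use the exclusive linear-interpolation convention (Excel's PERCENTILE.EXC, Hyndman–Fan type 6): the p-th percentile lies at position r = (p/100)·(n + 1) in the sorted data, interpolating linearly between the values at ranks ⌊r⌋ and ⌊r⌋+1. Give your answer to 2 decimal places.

Sorted: 151, 188, 191, 198, 199, 207, 240, 284, 293, 320, 335, 336.
n = 12.
P25: r = 3.25; ranks 3–4 are 191, 198; interpolating gives 192.75.
P75: r = 9.75; ranks 9–10 are 293, 320; interpolating gives 313.25.
Difference: 313.25 − 192.75 = 120.5.

120.50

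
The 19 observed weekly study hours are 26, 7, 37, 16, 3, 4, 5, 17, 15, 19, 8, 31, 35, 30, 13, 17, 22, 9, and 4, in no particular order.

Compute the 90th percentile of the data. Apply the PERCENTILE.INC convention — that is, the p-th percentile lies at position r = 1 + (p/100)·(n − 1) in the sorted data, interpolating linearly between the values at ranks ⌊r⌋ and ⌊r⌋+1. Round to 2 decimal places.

31.80

Sorted: 3, 4, 4, 5, 7, 8, 9, 13, 15, 16, 17, 17, 19, 22, 26, 30, 31, 35, 37.
n = 19.
r = 1 + (90/100)·(19 − 1) = 1 + 16.2 = 17.2.
Rank 17 is 31 and rank 18 is 35.
Interpolate: 31 + 0.2·(35 − 31) = 31 + 0.2·4 = 31.8.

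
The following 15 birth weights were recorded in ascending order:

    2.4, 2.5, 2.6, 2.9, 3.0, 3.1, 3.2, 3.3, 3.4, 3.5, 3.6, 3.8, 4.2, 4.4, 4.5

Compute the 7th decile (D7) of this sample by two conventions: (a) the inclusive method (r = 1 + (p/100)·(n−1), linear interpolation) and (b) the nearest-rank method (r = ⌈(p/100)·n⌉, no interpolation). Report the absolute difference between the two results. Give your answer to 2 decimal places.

n = 15.
(a) r = 10.8; between ranks 10 (3.5) and 11 (3.6): 3.58.
(b) the nearest-rank method: rank 11 → 3.6.
|3.58 − 3.6| = 0.02.

0.02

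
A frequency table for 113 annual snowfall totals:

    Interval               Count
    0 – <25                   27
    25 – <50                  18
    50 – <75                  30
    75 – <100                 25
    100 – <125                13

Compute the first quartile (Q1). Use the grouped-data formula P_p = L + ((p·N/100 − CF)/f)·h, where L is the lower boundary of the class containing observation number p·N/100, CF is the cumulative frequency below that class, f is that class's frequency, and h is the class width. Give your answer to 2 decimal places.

26.74

N = 113; target position k = 25/100 · 113 = 28.25.
Cumulative frequencies: 27, 45, 75, 100, 113.
Observation 28.25 falls in the class 25 – <50.
L = 25, CF = 27, f = 18, h = 25.
P25 = 25 + ((28.25 − 27)/18)·25 = 25 + 1.73611 = 26.7361.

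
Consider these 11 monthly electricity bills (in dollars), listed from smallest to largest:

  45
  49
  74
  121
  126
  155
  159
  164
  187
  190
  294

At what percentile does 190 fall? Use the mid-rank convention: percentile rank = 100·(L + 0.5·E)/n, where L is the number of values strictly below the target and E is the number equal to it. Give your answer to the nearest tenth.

Count below 190: L = 9; count equal: E = 1; n = 11.
Percentile rank = 100·(9 + 0.5·1)/11 = 100·9.5/11 = 86.36.

86.4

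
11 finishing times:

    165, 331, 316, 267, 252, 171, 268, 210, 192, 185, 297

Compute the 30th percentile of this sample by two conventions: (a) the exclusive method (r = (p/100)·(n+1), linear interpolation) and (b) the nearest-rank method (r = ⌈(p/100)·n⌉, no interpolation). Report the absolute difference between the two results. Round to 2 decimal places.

Sorted: 165, 171, 185, 192, 210, 252, 267, 268, 297, 316, 331.
n = 11.
(a) r = 3.6; between ranks 3 (185) and 4 (192): 189.2.
(b) the nearest-rank method: rank 4 → 192.
|189.2 − 192| = 2.8.

2.80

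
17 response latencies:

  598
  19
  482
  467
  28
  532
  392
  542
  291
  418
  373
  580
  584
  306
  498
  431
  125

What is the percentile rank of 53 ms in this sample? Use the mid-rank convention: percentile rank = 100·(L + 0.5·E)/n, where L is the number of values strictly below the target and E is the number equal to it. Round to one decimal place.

11.8

Sorted: 19, 28, 125, 291, 306, 373, 392, 418, 431, 467, 482, 498, 532, 542, 580, 584, 598.
Count below 53: L = 2; count equal: E = 0; n = 17.
Percentile rank = 100·(2 + 0.5·0)/17 = 100·2/17 = 11.76.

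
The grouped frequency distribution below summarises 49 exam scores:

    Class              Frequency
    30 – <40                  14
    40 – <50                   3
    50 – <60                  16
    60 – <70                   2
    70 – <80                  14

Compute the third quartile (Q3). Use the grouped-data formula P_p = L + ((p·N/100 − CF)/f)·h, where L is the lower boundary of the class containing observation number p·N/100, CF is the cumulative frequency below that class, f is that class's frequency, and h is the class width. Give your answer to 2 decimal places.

71.25

N = 49; target position k = 75/100 · 49 = 36.75.
Cumulative frequencies: 14, 17, 33, 35, 49.
Observation 36.75 falls in the class 70 – <80.
L = 70, CF = 35, f = 14, h = 10.
P75 = 70 + ((36.75 − 35)/14)·10 = 70 + 1.25 = 71.25.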